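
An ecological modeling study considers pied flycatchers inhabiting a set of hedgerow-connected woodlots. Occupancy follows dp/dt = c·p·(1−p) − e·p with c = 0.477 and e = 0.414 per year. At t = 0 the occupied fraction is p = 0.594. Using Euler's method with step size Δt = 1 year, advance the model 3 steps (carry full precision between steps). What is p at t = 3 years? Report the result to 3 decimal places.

0.342

Update rule: p ← p + [c·p·(1−p) − e·p]·Δt with Δt = 1.
step 1: Δp = -0.13088, p = 0.46312
step 2: Δp = -0.07313, p = 0.38999
step 3: Δp = -0.04798, p = 0.34201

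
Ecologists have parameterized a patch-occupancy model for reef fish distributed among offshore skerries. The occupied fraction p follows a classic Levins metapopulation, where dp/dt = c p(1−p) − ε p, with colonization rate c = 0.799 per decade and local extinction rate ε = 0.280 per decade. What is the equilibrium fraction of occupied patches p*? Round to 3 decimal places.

At equilibrium, colonization balances extinction: c·p*·(1−p*) = ε·p*.
So p* = 1 − ε/c = 1 − 0.280/0.799 = 1 − 0.3504 = 0.6496.

0.650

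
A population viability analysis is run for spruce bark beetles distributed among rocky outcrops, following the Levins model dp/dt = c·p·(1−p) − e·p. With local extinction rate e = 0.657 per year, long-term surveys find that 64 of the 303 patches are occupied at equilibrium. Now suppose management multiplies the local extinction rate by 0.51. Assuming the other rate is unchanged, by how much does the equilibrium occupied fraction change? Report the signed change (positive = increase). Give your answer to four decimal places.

Observed p* = 64/303 = 0.21122.
Balance c(1−p*) = e gives c = e/(1 − 0.21122) = 0.657/0.78878 = 0.83293.
New p* = 1 − e/c = 1 − 0.33507/0.83293 = 0.59772.
Δp* = 0.59772 − 0.21122 = +0.38650.

0.3865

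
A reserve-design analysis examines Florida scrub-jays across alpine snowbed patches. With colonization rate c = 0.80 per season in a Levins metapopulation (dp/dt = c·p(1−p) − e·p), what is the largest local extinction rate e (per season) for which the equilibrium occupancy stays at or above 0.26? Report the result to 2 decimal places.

0.59

1 − e/c ≥ 0.26 ⇒ e ≤ c(1 − 0.26) = 0.80 × 0.7400.
e_max = 0.5920.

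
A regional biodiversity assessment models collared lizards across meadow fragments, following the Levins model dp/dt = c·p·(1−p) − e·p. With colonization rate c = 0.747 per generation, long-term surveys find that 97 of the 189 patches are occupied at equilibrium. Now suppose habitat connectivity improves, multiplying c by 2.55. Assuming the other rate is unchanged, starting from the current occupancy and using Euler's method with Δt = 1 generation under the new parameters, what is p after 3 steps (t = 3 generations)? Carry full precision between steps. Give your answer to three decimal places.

Observed p* = 97/189 = 0.51323.
Balance c(1−p*) = e gives e = 0.747×(1 − 0.51323) = 0.36362.
Starting from p₀ = 0.51323; update p ← p + (dp/dt)·Δt with the new parameters.
step 1: Δp = +0.28926, p = 0.80249
step 2: Δp = +0.01012, p = 0.81261
step 3: Δp = -0.00542, p = 0.80719

0.807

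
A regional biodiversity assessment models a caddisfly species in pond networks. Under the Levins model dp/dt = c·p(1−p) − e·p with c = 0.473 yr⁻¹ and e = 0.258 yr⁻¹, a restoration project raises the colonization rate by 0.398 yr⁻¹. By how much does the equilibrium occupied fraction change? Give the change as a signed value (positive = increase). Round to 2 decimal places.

0.25

Before: p* = 1 − 0.258/0.473 = 0.4545.
After the change, c = 0.871, e = 0.258, so p* = 1 − 0.258/0.871 = 0.7038.
Δp* = 0.7038 − 0.4545 = +0.2492.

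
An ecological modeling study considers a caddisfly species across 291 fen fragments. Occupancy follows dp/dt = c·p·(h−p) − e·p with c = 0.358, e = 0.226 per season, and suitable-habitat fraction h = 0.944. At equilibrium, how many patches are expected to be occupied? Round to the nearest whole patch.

91

p* = h − e/c = 0.944 − 0.6313 = 0.3127.
Expected occupied patches = N × p* = 291 × 0.3127 = 91.00 ≈ 91.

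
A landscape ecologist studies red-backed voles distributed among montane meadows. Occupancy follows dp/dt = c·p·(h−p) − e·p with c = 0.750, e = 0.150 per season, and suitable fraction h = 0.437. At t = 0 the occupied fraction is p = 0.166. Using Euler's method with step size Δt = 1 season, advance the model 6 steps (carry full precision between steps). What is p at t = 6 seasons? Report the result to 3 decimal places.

Update rule: p ← p + [c·p·(h−p) − e·p]·Δt with Δt = 1.
p: 0.16600 → 0.17484  (Δp = +0.00884)
p: 0.17484 → 0.18299  (Δp = +0.00815)
p: 0.18299 → 0.19040  (Δp = +0.00741)
p: 0.19040 → 0.19706  (Δp = +0.00665)
p: 0.19706 → 0.20296  (Δp = +0.00590)
p: 0.20296 → 0.20814  (Δp = +0.00518)

0.208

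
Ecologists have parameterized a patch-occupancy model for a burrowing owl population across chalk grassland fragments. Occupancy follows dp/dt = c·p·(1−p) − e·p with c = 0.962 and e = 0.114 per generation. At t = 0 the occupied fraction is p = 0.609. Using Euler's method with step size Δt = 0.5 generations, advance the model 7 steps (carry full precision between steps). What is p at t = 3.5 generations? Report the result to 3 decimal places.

0.871

Update rule: p ← p + [c·p·(1−p) − e·p]·Δt with Δt = 0.5.
p: 0.60900 → 0.68882  (Δp = +0.07982)
p: 0.68882 → 0.75266  (Δp = +0.06384)
p: 0.75266 → 0.79930  (Δp = +0.04664)
p: 0.79930 → 0.83090  (Δp = +0.03160)
p: 0.83090 → 0.85112  (Δp = +0.02022)
p: 0.85112 → 0.86356  (Δp = +0.01243)
p: 0.86356 → 0.87101  (Δp = +0.00745)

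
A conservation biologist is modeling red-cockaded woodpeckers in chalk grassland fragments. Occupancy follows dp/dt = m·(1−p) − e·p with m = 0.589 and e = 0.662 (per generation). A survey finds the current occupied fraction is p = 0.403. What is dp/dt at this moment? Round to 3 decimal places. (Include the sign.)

0.085

Colonization term: m·(1−p) = 0.589×0.5970 = 0.35163.
Extinction term: e·p = 0.26679.
dp/dt = 0.35163 − 0.26679 = 0.08485.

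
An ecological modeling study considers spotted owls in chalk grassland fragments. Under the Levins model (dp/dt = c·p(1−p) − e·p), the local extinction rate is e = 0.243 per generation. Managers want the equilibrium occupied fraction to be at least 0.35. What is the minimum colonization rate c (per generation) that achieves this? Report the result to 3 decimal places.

0.374

p* = 1 − e/c ≥ 0.35 requires e/c ≤ 0.6500, i.e. c ≥ e/0.6500.
c_min = 0.243/0.6500 = 0.3738.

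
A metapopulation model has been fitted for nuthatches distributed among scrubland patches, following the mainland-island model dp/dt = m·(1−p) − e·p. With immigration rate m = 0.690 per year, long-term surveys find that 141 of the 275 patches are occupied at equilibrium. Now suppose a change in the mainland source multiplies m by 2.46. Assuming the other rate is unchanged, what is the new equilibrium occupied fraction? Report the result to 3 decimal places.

0.721

Observed p* = 141/275 = 0.51273.
Balance m(1−p*) = e·p* gives e = m(1−p*)/p* = 0.690×0.48727/0.51273 = 0.65574.
New p* = m/(m+e) = 1.69740/(1.69740+0.65574) = 0.72133.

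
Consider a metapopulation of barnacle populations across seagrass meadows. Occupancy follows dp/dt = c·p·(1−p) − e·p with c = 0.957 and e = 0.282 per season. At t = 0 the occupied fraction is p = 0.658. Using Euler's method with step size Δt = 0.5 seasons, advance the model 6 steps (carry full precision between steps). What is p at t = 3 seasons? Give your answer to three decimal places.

0.701

Update rule: p ← p + [c·p·(1−p) − e·p]·Δt with Δt = 0.5.
  1  |  dp/dt·Δt = +0.014902  |  p_1 = 0.672902
  2  |  dp/dt·Δt = +0.010441  |  p_2 = 0.683343
  3  |  dp/dt·Δt = +0.007189  |  p_3 = 0.690532
  4  |  dp/dt·Δt = +0.004889  |  p_4 = 0.695421
  5  |  dp/dt·Δt = +0.003297  |  p_5 = 0.698718
  6  |  dp/dt·Δt = +0.002210  |  p_6 = 0.700928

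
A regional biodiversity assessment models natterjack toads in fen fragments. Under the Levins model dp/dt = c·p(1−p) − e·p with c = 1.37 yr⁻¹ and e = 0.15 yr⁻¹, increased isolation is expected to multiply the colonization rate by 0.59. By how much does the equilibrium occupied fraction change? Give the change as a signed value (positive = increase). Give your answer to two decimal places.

Before: p* = 1 − 0.15/1.37 = 0.8905.
After the change, c = 0.8083, e = 0.15, so p* = 1 − 0.15/0.8083 = 0.8144.
Δp* = 0.8144 − 0.8905 = -0.0761.

-0.08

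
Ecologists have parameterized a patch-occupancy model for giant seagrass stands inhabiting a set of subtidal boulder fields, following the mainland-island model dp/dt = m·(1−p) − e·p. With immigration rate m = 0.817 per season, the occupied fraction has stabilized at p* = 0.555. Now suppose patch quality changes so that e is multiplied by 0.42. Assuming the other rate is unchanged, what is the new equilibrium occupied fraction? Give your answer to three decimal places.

Balance m(1−p*) = e·p* gives e = m(1−p*)/p* = 0.817×0.44500/0.55500 = 0.65507.
New p* = m/(m+e) = 0.81700/(0.81700+0.27513) = 0.74808.

0.748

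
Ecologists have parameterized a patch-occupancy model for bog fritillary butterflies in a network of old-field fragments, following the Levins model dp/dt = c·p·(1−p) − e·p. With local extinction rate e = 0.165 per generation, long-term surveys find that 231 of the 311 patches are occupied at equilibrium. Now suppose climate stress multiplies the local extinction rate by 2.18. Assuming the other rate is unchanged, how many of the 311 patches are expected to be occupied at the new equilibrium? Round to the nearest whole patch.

137

Observed p* = 231/311 = 0.74277.
Balance c(1−p*) = e gives c = e/(1 − 0.74277) = 0.165/0.25723 = 0.64145.
New p* = 1 − e/c = 1 − 0.35970/0.64145 = 0.43924.
Expected occupied = 311 × 0.43924 = 136.60 ≈ 137.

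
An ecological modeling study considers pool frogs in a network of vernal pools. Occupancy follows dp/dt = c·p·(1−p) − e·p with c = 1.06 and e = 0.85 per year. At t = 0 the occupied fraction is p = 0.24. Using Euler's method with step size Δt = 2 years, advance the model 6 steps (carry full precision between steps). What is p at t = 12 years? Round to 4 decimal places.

Update rule: p ← p + [c·p·(1−p) − e·p]·Δt with Δt = 2.
t = 2: p = 0.24000 + (-0.02131) = 0.21869
t = 4: p = 0.21869 + (-0.00954) = 0.20915
t = 6: p = 0.20915 + (-0.00489) = 0.20426
t = 8: p = 0.20426 + (-0.00266) = 0.20160
t = 10: p = 0.20160 + (-0.00149) = 0.20011
t = 12: p = 0.20011 + (-0.00085) = 0.19926

0.1993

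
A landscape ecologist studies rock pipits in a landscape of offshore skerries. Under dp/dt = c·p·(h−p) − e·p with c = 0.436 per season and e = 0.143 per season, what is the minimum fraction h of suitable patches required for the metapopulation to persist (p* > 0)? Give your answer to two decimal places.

0.33

p* = h − e/c is positive only when h > e/c.
h_min = e/c = 0.143/0.436 = 0.3280.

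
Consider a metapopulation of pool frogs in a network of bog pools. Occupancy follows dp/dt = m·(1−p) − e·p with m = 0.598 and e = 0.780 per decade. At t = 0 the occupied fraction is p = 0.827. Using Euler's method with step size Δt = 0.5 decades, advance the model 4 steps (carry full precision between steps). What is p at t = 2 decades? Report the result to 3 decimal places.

0.438

Update rule: p ← p + [m·(1−p) − e·p]·Δt with Δt = 0.5.
  1  |  dp/dt·Δt = -0.270803  |  p_1 = 0.556197
  2  |  dp/dt·Δt = -0.084220  |  p_2 = 0.471977
  3  |  dp/dt·Δt = -0.026192  |  p_3 = 0.445785
  4  |  dp/dt·Δt = -0.008146  |  p_4 = 0.437639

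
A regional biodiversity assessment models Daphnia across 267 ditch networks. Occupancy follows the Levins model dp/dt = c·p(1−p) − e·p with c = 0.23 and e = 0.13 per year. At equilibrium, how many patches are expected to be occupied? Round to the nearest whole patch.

116

p* = 1 − e/c = 1 − 0.13/0.23 = 0.4348.
Expected occupied patches = N × p* = 267 × 0.4348 = 116.09 ≈ 116.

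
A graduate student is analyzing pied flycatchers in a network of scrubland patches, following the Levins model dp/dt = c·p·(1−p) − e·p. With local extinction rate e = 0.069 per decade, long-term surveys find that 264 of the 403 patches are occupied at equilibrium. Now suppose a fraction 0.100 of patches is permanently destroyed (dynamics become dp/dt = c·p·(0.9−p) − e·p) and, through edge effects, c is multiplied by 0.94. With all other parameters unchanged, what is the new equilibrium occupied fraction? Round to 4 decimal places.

Observed p* = 264/403 = 0.65509.
Balance c(1−p*) = e gives c = e/(1 − 0.65509) = 0.069/0.34491 = 0.20005.
New p* = 0.9 − e/c = 0.9 − 0.06900/0.18805 = 0.53308.

0.5331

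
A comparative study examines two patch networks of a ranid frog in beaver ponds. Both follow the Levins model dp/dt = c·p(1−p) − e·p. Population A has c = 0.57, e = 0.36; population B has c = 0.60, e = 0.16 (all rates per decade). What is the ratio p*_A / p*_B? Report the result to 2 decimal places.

0.50

A: p*_A = 1 − 0.36/0.57 = 0.3684.
B: p*_B = 1 − 0.16/0.60 = 0.7333.
p*_A / p*_B = 0.3684/0.7333 = 0.5024.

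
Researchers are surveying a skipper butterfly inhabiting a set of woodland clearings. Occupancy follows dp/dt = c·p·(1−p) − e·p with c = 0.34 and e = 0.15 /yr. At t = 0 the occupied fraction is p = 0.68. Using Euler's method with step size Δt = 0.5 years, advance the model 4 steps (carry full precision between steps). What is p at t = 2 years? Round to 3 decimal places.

Update rule: p ← p + [c·p·(1−p) − e·p]·Δt with Δt = 0.5.
  1  |  dp/dt·Δt = -0.014008  |  p_1 = 0.665992
  2  |  dp/dt·Δt = -0.012133  |  p_2 = 0.653859
  3  |  dp/dt·Δt = -0.010564  |  p_3 = 0.643295
  4  |  dp/dt·Δt = -0.009238  |  p_4 = 0.634057

0.634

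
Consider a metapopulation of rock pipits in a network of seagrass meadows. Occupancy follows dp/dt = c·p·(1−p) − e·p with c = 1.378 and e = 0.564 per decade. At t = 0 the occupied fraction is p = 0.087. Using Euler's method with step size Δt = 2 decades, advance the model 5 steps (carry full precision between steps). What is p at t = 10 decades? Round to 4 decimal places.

0.6024

Update rule: p ← p + [c·p·(1−p) − e·p]·Δt with Δt = 2.
  1  |  dp/dt·Δt = +0.120776  |  p_1 = 0.207776
  2  |  dp/dt·Δt = +0.219280  |  p_2 = 0.427056
  3  |  dp/dt·Δt = +0.192617  |  p_3 = 0.619673
  4  |  dp/dt·Δt = -0.049461  |  p_4 = 0.570212
  5  |  dp/dt·Δt = +0.032215  |  p_5 = 0.602427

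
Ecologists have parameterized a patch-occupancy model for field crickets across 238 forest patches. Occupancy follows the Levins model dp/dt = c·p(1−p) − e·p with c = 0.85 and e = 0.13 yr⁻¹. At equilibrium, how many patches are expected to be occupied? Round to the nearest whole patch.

p* = 1 − e/c = 1 − 0.13/0.85 = 0.8471.
Expected occupied patches = N × p* = 238 × 0.8471 = 201.60 ≈ 202.

202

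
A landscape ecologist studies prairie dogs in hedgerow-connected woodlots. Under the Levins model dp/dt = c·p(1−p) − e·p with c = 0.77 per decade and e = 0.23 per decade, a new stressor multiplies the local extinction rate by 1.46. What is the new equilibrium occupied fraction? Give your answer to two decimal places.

Before: p* = 1 − 0.23/0.77 = 0.7013.
After the change, c = 0.77, e = 0.3358, so p* = 1 − 0.3358/0.77 = 0.5639.

0.56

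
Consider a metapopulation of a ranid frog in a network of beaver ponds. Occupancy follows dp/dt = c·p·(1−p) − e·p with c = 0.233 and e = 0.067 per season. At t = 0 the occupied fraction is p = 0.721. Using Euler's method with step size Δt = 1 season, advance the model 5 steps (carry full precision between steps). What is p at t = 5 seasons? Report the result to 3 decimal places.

Update rule: p ← p + [c·p·(1−p) − e·p]·Δt with Δt = 1.
p: 0.72100 → 0.71956  (Δp = -0.00144)
p: 0.71956 → 0.71837  (Δp = -0.00119)
p: 0.71837 → 0.71738  (Δp = -0.00099)
p: 0.71738 → 0.71655  (Δp = -0.00082)
p: 0.71655 → 0.71587  (Δp = -0.00069)

0.716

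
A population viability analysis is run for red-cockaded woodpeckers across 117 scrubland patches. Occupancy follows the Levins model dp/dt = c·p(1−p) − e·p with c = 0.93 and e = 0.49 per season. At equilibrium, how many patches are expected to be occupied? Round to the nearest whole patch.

p* = 1 − e/c = 1 − 0.49/0.93 = 0.4731.
Expected occupied patches = N × p* = 117 × 0.4731 = 55.35 ≈ 55.

55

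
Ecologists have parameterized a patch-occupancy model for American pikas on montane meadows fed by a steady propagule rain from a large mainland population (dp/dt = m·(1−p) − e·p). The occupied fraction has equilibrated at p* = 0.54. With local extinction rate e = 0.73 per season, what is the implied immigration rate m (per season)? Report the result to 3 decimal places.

At equilibrium m(1−p*) = e·p*, so m = e·p*/(1−p*).
m = 0.73 × 0.54 / 0.4600 = 0.3942/0.4600 = 0.8570.

0.857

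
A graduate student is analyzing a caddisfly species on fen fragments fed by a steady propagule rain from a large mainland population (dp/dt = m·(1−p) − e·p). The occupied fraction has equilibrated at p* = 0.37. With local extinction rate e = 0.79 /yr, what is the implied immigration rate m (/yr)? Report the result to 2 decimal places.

0.46

At equilibrium m(1−p*) = e·p*, so m = e·p*/(1−p*).
m = 0.79 × 0.37 / 0.6300 = 0.2923/0.6300 = 0.4640.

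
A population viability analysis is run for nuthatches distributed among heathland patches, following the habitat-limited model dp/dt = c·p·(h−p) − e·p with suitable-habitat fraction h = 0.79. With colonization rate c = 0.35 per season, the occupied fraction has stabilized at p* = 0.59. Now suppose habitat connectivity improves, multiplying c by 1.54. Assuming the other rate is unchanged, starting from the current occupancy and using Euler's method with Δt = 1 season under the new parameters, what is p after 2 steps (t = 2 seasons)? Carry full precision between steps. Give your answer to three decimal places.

Balance c(h−p*) = e gives e = 0.35×(0.79 − 0.59000) = 0.07000.
Starting from p₀ = 0.59000; update p ← p + (dp/dt)·Δt with the new parameters.
step 1: Δp = +0.02230, p = 0.61230
step 2: Δp = +0.01578, p = 0.62809

0.628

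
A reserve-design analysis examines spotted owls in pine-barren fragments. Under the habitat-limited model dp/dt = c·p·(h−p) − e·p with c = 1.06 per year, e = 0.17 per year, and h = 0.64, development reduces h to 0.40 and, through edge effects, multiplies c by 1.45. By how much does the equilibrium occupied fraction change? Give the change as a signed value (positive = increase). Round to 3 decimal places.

Before: p* = h − e/c = 0.64 − 0.17/1.06 = 0.64 − 0.1604 = 0.4796.
After: c = 1.537, e = 0.17, h = 0.40; p* = 0.40 − 0.17/1.537 = 0.2894.
Δp* = 0.2894 − 0.4796 = -0.1902.

-0.190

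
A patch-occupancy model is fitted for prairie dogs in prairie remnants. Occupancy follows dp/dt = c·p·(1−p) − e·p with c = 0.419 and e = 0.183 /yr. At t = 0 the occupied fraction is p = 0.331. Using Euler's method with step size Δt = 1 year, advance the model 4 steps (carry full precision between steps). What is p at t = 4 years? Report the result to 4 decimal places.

Update rule: p ← p + [c·p·(1−p) − e·p]·Δt with Δt = 1.
p: 0.33100 → 0.36321  (Δp = +0.03221)
p: 0.36321 → 0.39365  (Δp = +0.03044)
p: 0.39365 → 0.42163  (Δp = +0.02797)
p: 0.42163 → 0.44664  (Δp = +0.02502)

0.4466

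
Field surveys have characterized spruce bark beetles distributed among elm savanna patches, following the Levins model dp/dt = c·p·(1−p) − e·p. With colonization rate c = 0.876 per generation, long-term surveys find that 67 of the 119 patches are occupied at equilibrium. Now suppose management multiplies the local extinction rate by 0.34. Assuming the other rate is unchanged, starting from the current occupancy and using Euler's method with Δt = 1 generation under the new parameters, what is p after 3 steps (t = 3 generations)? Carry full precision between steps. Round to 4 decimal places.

Observed p* = 67/119 = 0.56303.
Balance c(1−p*) = e gives e = 0.876×(1 − 0.56303) = 0.38279.
Starting from p₀ = 0.56303; update p ← p + (dp/dt)·Δt with the new parameters.
  1  |  dp/dt·Δt = +0.142243  |  p_1 = 0.705269
  2  |  dp/dt·Δt = +0.090300  |  p_2 = 0.795568
  3  |  dp/dt·Δt = +0.038930  |  p_3 = 0.834498

0.8345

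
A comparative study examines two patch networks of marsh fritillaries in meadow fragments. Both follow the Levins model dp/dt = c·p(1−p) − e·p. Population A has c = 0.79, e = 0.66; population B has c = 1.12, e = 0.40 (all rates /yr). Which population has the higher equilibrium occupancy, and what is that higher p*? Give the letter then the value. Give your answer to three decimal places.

A: p*_A = 1 − 0.66/0.79 = 0.1646.
B: p*_B = 1 − 0.40/1.12 = 0.6429.
B is higher at 0.6429.

B, 0.643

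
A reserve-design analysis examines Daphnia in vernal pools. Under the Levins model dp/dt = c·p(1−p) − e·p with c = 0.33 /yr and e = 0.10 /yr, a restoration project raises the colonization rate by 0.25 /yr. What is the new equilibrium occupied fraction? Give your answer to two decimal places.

0.83

Before: p* = 1 − 0.10/0.33 = 0.6970.
After the change, c = 0.58, e = 0.1, so p* = 1 − 0.1/0.58 = 0.8276.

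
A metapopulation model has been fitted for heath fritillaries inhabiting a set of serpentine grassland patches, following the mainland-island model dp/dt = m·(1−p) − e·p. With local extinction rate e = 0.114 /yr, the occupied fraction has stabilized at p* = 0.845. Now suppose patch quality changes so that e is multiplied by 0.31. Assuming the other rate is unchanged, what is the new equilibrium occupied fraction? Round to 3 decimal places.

0.946

Balance m(1−p*) = e·p* gives m = e·p*/(1−p*) = 0.114×0.84500/0.15500 = 0.62148.
New p* = m/(m+e) = 0.62148/(0.62148+0.03534) = 0.94620.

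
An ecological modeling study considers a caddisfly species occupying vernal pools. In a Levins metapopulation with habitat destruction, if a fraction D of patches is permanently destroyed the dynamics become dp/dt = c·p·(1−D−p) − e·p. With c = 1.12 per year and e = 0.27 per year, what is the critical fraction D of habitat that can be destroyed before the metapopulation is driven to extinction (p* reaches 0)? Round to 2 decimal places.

The nontrivial equilibrium is p* = (1−D) − e/c; extinction occurs when this hits zero.
So D_crit = 1 − e/c = 1 − 0.27/1.12 = 1 − 0.2411 = 0.7589.
This equals the undisturbed p*, a classic result of Lande's extension.

0.76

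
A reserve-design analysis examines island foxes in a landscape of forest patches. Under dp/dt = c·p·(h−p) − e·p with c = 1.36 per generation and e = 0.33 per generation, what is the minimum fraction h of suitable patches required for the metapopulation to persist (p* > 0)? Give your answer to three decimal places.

p* = h − e/c is positive only when h > e/c.
h_min = e/c = 0.33/1.36 = 0.2426.

0.243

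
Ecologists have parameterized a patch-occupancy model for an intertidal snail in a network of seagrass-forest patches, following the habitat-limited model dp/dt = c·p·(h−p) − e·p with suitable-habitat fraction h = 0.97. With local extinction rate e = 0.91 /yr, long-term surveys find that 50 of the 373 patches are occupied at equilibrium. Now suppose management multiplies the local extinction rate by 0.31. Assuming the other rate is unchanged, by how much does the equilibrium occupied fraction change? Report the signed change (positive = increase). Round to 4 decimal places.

0.5768

Observed p* = 50/373 = 0.13405.
Balance c(h−p*) = e gives c = e/(0.97 − 0.13405) = 0.91/0.83595 = 1.08858.
New p* = 0.97 − e/c = 0.97 − 0.28210/1.08858 = 0.71086.
Δp* = 0.71086 − 0.13405 = +0.57681.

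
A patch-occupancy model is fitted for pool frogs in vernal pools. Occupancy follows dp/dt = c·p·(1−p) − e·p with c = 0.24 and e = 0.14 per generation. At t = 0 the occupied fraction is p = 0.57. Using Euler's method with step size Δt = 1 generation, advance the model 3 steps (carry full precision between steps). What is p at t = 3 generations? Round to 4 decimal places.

Update rule: p ← p + [c·p·(1−p) − e·p]·Δt with Δt = 1.
  1  |  dp/dt·Δt = -0.020976  |  p_1 = 0.549024
  2  |  dp/dt·Δt = -0.017440  |  p_2 = 0.531584
  3  |  dp/dt·Δt = -0.014661  |  p_3 = 0.516923

0.5169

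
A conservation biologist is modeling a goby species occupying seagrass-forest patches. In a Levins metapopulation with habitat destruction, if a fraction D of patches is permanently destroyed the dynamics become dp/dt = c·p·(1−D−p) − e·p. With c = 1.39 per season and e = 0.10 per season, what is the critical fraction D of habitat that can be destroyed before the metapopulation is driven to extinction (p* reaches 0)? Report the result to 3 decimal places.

0.928

The nontrivial equilibrium is p* = (1−D) − e/c; extinction occurs when this hits zero.
So D_crit = 1 − e/c = 1 − 0.10/1.39 = 1 − 0.0719 = 0.9281.
Note this equals the original equilibrium occupancy — the Levins extinction-debt result.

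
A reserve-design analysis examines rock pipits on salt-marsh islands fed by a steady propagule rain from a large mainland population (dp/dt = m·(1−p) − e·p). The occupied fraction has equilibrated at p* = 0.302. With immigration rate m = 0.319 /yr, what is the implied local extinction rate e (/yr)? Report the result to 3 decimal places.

At equilibrium m(1−p*) = e·p*, so e = m(1−p*)/p*.
e = 0.319 × 0.6980 / 0.302 = 0.7373.

0.737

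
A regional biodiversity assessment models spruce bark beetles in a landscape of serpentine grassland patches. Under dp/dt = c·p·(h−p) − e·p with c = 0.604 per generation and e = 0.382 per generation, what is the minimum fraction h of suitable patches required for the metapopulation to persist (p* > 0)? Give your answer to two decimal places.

p* = h − e/c is positive only when h > e/c.
h_min = e/c = 0.382/0.604 = 0.6325.

0.63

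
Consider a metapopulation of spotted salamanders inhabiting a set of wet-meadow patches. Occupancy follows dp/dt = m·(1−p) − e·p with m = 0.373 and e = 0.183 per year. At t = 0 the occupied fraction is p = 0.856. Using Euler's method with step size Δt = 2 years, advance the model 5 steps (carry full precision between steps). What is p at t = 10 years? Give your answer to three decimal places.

0.671

Update rule: p ← p + [m·(1−p) − e·p]·Δt with Δt = 2.
t = 2: p = 0.85600 + (-0.20587) = 0.65013
t = 4: p = 0.65013 + (+0.02306) = 0.67319
t = 6: p = 0.67319 + (-0.00258) = 0.67060
t = 8: p = 0.67060 + (+0.00029) = 0.67089
t = 10: p = 0.67089 + (-0.00003) = 0.67086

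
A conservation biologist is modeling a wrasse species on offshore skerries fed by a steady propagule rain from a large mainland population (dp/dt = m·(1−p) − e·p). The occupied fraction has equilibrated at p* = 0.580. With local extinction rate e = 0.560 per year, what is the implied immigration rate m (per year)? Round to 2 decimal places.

At equilibrium m(1−p*) = e·p*, so m = e·p*/(1−p*).
m = 0.560 × 0.580 / 0.4200 = 0.3248/0.4200 = 0.7733.

0.77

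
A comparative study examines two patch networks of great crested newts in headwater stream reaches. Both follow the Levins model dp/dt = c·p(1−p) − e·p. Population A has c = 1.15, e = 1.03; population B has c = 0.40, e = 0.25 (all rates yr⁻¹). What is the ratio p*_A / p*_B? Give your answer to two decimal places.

A: p*_A = 1 − 1.03/1.15 = 0.1043.
B: p*_B = 1 − 0.25/0.40 = 0.3750.
p*_A / p*_B = 0.1043/0.3750 = 0.2783.

0.28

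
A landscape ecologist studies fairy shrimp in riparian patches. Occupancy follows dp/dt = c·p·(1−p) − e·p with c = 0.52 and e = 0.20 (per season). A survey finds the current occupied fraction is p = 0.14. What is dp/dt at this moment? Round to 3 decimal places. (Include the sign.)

0.035

Colonization term: c·p·(1−p) = 0.52×0.14×0.8600 = 0.06261.
Extinction term: e·p = 0.02800.
dp/dt = 0.06261 − 0.02800 = 0.03461.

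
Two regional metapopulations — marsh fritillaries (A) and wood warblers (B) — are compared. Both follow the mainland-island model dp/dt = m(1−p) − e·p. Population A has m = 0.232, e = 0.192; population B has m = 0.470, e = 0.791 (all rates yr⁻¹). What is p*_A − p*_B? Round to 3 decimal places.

0.174

A: p*_A = m/(m+e) = 0.232/0.4240 = 0.5472.
B: p*_B = 0.470/1.2610 = 0.3727.
p*_A − p*_B = 0.5472 − 0.3727 = 0.1744.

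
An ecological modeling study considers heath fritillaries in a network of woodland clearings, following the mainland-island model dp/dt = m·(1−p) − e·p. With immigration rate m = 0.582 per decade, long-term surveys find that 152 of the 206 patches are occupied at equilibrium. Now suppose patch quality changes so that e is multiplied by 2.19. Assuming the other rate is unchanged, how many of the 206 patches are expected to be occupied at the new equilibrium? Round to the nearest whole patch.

Observed p* = 152/206 = 0.73786.
Balance m(1−p*) = e·p* gives e = m(1−p*)/p* = 0.582×0.26214/0.73786 = 0.20677.
New p* = m/(m+e) = 0.58200/(0.58200+0.45283) = 0.56241.
Expected occupied = 206 × 0.56241 = 115.86 ≈ 116.

116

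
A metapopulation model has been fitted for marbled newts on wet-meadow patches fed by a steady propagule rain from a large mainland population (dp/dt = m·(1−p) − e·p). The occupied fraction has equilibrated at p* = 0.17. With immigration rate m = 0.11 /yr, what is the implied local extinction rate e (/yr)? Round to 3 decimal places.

0.537

At equilibrium m(1−p*) = e·p*, so e = m(1−p*)/p*.
e = 0.11 × 0.8300 / 0.17 = 0.5371.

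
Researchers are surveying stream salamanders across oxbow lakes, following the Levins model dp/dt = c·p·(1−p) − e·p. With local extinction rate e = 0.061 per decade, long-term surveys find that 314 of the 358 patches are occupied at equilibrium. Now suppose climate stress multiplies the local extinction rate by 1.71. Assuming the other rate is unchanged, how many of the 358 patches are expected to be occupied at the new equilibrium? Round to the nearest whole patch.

283

Observed p* = 314/358 = 0.87709.
Balance c(1−p*) = e gives c = e/(1 − 0.87709) = 0.061/0.12291 = 0.49630.
New p* = 1 − e/c = 1 − 0.10431/0.49630 = 0.78982.
Expected occupied = 358 × 0.78982 = 282.76 ≈ 283.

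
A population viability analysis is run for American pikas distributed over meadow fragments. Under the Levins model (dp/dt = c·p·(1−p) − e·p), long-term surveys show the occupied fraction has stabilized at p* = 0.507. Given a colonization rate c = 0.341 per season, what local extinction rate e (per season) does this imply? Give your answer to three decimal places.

0.168

At equilibrium c(1−p*) = e.
e = 0.341 × (1 − 0.507) = 0.341 × 0.4930 = 0.1681.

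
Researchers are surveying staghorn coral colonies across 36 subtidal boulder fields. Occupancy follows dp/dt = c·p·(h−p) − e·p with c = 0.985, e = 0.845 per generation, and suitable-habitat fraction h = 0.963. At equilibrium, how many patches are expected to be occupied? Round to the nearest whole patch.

p* = h − e/c = 0.963 − 0.8579 = 0.1051.
Expected occupied patches = N × p* = 36 × 0.1051 = 3.78 ≈ 4.

4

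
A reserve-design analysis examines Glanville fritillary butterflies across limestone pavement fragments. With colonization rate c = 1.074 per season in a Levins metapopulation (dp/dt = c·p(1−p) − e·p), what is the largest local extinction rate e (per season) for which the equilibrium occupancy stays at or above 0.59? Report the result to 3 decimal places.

1 − e/c ≥ 0.59 ⇒ e ≤ c(1 − 0.59) = 1.074 × 0.4100.
e_max = 0.4403.

0.440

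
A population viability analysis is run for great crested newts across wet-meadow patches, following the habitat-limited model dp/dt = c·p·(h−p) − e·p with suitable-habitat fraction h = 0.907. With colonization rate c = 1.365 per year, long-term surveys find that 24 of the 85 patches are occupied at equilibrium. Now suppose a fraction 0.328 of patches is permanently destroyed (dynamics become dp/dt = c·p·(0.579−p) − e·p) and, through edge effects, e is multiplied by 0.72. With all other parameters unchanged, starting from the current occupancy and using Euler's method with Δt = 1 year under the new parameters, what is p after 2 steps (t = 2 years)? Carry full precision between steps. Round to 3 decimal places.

0.195

Observed p* = 24/85 = 0.28235.
Balance c(h−p*) = e gives e = 1.365×(0.907 − 0.28235) = 0.85264.
Starting from p₀ = 0.28235; update p ← p + (dp/dt)·Δt with the new parameters.
t = 1: p = 0.28235 + (-0.05901) = 0.22335
t = 2: p = 0.22335 + (-0.02869) = 0.19466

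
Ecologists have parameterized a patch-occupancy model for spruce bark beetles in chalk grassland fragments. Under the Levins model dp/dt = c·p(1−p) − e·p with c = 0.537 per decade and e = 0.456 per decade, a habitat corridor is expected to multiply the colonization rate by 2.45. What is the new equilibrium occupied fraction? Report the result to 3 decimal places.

Before: p* = 1 − 0.456/0.537 = 0.1508.
After the change, c = 1.31565, e = 0.456, so p* = 1 − 0.456/1.31565 = 0.6534.

0.653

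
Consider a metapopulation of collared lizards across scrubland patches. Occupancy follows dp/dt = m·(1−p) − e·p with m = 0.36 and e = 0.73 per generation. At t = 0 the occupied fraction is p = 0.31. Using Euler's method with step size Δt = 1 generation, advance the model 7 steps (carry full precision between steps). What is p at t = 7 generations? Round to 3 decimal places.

0.330

Update rule: p ← p + [m·(1−p) − e·p]·Δt with Δt = 1.
t = 1: p = 0.31000 + (+0.02210) = 0.33210
t = 2: p = 0.33210 + (-0.00199) = 0.33011
t = 3: p = 0.33011 + (+0.00018) = 0.33029
t = 4: p = 0.33029 + (-0.00002) = 0.33027
t = 5: p = 0.33027 + (+0.00000) = 0.33028
t = 6: p = 0.33028 + (-0.00000) = 0.33028
t = 7: p = 0.33028 + (+0.00000) = 0.33028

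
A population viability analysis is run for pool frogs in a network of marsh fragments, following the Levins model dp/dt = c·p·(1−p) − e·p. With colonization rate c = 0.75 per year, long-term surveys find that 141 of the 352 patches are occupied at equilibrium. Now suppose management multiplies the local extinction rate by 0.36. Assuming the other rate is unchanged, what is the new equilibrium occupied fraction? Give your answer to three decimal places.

0.784

Observed p* = 141/352 = 0.40057.
Balance c(1−p*) = e gives e = 0.75×(1 − 0.40057) = 0.44957.
New p* = 1 − e/c = 1 − 0.16185/0.75000 = 0.78420.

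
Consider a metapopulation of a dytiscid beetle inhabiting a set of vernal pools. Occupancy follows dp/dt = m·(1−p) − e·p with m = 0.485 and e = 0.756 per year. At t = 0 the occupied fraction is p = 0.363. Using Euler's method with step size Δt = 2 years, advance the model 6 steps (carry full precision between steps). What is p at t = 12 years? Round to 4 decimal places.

0.0961

Update rule: p ← p + [m·(1−p) − e·p]·Δt with Δt = 2.
  1  |  dp/dt·Δt = +0.069034  |  p_1 = 0.432034
  2  |  dp/dt·Δt = -0.102308  |  p_2 = 0.329726
  3  |  dp/dt·Δt = +0.151621  |  p_3 = 0.481347
  4  |  dp/dt·Δt = -0.224702  |  p_4 = 0.256644
  5  |  dp/dt·Δt = +0.333009  |  p_5 = 0.589653
  6  |  dp/dt·Δt = -0.493519  |  p_6 = 0.096134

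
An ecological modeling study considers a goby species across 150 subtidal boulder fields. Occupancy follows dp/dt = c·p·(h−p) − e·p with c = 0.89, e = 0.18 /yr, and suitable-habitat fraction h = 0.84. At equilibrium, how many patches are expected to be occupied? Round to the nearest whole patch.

p* = h − e/c = 0.84 − 0.2022 = 0.6378.
Expected occupied patches = N × p* = 150 × 0.6378 = 95.66 ≈ 96.

96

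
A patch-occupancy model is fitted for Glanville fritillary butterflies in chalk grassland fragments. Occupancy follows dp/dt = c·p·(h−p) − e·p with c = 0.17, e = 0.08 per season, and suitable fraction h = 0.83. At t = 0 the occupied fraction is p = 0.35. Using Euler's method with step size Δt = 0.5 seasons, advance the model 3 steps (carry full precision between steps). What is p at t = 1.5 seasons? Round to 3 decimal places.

0.351

Update rule: p ← p + [c·p·(h−p) − e·p]·Δt with Δt = 0.5.
t = 0.5: p = 0.35000 + (+0.00028) = 0.35028
t = 1: p = 0.35028 + (+0.00027) = 0.35055
t = 1.5: p = 0.35055 + (+0.00026) = 0.35082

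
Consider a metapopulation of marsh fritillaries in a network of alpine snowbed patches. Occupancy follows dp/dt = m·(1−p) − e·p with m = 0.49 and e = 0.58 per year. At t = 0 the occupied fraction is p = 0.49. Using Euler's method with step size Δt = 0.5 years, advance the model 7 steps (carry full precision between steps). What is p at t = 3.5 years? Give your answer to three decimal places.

Update rule: p ← p + [m·(1−p) − e·p]·Δt with Δt = 0.5.
  1  |  dp/dt·Δt = -0.017150  |  p_1 = 0.472850
  2  |  dp/dt·Δt = -0.007975  |  p_2 = 0.464875
  3  |  dp/dt·Δt = -0.003708  |  p_3 = 0.461167
  4  |  dp/dt·Δt = -0.001724  |  p_4 = 0.459443
  5  |  dp/dt·Δt = -0.000802  |  p_5 = 0.458641
  6  |  dp/dt·Δt = -0.000373  |  p_6 = 0.458268
  7  |  dp/dt·Δt = -0.000173  |  p_7 = 0.458095

0.458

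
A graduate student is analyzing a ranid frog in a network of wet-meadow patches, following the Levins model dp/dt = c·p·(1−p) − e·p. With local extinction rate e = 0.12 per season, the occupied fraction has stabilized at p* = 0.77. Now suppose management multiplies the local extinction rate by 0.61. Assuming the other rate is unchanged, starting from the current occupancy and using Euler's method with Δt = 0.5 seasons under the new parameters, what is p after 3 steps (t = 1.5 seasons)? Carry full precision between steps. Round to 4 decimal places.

0.8147

Balance c(1−p*) = e gives c = e/(1 − 0.77000) = 0.12/0.23000 = 0.52174.
Starting from p₀ = 0.77000; update p ← p + (dp/dt)·Δt with the new parameters.
t = 0.5: p = 0.77000 + (+0.01802) = 0.78802
t = 1: p = 0.78802 + (+0.01474) = 0.80275
t = 1.5: p = 0.80275 + (+0.01193) = 0.81468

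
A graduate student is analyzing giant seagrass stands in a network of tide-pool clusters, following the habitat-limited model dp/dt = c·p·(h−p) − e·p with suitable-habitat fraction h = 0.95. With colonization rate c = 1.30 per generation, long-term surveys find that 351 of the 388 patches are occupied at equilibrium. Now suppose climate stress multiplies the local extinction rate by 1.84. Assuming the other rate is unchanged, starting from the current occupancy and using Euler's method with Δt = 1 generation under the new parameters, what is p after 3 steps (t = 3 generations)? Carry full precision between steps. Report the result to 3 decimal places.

0.866

Observed p* = 351/388 = 0.90464.
Balance c(h−p*) = e gives e = 1.30×(0.95 − 0.90464) = 0.05897.
Starting from p₀ = 0.90464; update p ← p + (dp/dt)·Δt with the new parameters.
p: 0.90464 → 0.85983  (Δp = -0.04481)
p: 0.85983 → 0.86733  (Δp = +0.00750)
p: 0.86733 → 0.86644  (Δp = -0.00089)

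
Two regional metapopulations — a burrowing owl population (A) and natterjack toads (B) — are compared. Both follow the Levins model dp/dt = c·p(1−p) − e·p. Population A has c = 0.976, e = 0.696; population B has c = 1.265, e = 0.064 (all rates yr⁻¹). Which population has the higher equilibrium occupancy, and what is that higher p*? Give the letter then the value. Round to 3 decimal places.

B, 0.949

A: p*_A = 1 − 0.696/0.976 = 0.2869.
B: p*_B = 1 − 0.064/1.265 = 0.9494.
B is higher at 0.9494.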